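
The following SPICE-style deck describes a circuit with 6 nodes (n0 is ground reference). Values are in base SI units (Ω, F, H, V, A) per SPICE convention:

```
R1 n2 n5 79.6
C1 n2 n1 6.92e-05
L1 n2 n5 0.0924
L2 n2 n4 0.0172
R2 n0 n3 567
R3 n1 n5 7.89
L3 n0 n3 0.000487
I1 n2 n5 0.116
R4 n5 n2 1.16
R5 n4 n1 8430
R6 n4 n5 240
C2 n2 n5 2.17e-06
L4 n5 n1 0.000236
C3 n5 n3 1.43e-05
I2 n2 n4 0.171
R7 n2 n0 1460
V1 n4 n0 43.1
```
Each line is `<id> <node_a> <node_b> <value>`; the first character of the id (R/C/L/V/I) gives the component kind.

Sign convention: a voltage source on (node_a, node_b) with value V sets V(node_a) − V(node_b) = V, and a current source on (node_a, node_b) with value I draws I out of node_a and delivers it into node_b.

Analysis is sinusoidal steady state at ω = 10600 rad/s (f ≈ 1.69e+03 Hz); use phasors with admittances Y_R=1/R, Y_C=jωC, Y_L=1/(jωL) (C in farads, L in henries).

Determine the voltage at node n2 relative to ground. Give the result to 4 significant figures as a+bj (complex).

Element admittances at ω=10600 rad/s:
  Y(R1) = 0.01256+0.000j S between n2,n5
  Y(C1) = 0.000+0.7335j S between n2,n1
  Y(L1) = 0.000-0.001021j S between n2,n5
  Y(L2) = 0.000-0.005485j S between n2,n4
  Y(R2) = 0.001764+0.000j S between n0,n3
  Y(R3) = 0.1267+0.000j S between n1,n5
  Y(L3) = 0.000-0.1937j S between n0,n3
  I1: injects 0.116 A into n5 (from n2)
  Y(R4) = 0.8621+0.000j S between n5,n2
  Y(R5) = 0.0001186+0.000j S between n4,n1
  Y(R6) = 0.004167+0.000j S between n4,n5
  Y(C2) = 0.000+0.02300j S between n2,n5
  Y(L4) = 0.000-0.3997j S between n5,n1
  Y(C3) = 0.000+0.1516j S between n5,n3
  I2: injects 0.171 A into n4 (from n2)
  Y(R7) = 0.0006849+0.000j S between n2,n0
  V1: constraint V(n4)−V(n0) = 43.1
Assemble and solve the 6×6 MNA system:
  V(n1)=-0.3687-0.5263j  V(n2)=-0.4388-0.2470j  V(n3)=1.231+0.07560j  V(n4)=43.10+0.000j  V(n5)=-0.3414-0.03535j
  i(V1)=-0.01652+0.2386j

-0.4388-0.2470j V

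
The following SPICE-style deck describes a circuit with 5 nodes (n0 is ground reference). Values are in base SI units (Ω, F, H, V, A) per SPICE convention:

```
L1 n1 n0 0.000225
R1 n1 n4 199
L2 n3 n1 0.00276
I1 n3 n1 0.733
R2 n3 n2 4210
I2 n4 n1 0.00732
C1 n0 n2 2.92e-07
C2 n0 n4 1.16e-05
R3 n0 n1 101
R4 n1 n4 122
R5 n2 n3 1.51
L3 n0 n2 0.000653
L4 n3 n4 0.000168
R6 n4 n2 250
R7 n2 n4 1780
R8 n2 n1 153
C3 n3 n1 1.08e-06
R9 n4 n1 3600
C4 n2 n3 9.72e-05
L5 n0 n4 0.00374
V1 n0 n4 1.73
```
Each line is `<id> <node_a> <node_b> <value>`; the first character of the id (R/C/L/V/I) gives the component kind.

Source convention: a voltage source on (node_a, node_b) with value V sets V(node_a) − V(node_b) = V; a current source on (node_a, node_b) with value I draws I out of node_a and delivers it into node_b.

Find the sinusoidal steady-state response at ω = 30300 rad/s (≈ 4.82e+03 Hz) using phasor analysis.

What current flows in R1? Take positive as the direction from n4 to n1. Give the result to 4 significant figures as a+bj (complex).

Apply KCL at each of the 4 non-ground nodes and solve the resulting linear system.
Node n1: branches {L1, R1, L2, I1, I2, R3, R4, R8, C3, R9} → V_1 = 1.916+5.753j
Node n2: branches {R2, C1, R5, L3, R6, R7, R8, C4} → V_2 = -2.107-3.842j
Node n3: branches {L2, I1, R2, R5, L4, C3, C4} → V_3 = -2.118-3.781j
Node n4: branches {R1, I2, C2, R4, L4, R6, R7, R9, L5, V1} → V_4 = -1.730+0.000j
Source currents: i(V1)=0.7026-0.7291j

-0.01832-0.02891j A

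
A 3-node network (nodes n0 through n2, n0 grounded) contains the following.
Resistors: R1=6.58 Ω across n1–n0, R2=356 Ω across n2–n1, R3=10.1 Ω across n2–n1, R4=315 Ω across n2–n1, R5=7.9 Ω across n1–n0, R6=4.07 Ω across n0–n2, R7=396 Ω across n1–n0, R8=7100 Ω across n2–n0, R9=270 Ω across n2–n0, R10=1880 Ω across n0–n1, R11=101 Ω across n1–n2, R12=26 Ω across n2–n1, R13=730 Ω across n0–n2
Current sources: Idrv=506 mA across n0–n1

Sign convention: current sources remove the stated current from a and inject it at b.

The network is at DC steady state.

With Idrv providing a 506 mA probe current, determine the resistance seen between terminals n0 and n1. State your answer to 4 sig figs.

MNA unknowns: 2 node voltages V₁..V_2
R1: Y=0.1520 on G[1,0]
R2: Y=0.002809 on G[2,1]
R3: Y=0.09901 on G[2,1]
R4: Y=0.003175 on G[2,1]
R5: Y=0.1266 on G[1,0]
R6: Y=0.2457 on G[0,2]
R7: Y=0.002525 on G[1,0]
R8: Y=0.0001408 on G[2,0]
R9: Y=0.003704 on G[2,0]
R10: Y=0.0005319 on G[0,1]
R11: Y=0.009901 on G[1,2]
R12: Y=0.03846 on G[2,1]
R13: Y=0.001370 on G[0,2]
Idrv: z[0]−=0.506, z[1]+=0.506
solve → V1=1.343, V2=0.5094

R_eq = 2.654 Ω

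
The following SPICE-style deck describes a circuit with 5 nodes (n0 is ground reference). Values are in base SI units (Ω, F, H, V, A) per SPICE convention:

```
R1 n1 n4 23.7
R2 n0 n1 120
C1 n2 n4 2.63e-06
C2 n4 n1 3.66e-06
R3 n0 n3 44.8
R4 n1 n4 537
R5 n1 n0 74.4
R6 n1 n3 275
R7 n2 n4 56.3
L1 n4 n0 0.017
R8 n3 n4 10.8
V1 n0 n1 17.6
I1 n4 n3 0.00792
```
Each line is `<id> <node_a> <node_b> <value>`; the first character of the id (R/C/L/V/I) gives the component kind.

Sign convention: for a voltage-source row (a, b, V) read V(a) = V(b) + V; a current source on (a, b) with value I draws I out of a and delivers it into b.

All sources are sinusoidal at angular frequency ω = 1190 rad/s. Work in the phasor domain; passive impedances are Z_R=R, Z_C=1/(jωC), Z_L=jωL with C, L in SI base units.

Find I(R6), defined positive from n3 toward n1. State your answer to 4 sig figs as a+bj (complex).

0.03938-0.01943j A

Apply KCL at each of the 4 non-ground nodes and solve the resulting linear system.
Node n1: branches {R1, R2, C2, R4, R5, R6, V1} → V_1 = -17.60+0.000j
Node n2: branches {C1, R7} → V_2 = -8.063-6.842j
Node n3: branches {R3, R6, R8, I1} → V_3 = -6.771-5.344j
Node n4: branches {R1, C1, C2, R4, R7, L1, R8, I1} → V_4 = -8.063-6.842j
Source currents: i(V1)=-0.8726+0.2793j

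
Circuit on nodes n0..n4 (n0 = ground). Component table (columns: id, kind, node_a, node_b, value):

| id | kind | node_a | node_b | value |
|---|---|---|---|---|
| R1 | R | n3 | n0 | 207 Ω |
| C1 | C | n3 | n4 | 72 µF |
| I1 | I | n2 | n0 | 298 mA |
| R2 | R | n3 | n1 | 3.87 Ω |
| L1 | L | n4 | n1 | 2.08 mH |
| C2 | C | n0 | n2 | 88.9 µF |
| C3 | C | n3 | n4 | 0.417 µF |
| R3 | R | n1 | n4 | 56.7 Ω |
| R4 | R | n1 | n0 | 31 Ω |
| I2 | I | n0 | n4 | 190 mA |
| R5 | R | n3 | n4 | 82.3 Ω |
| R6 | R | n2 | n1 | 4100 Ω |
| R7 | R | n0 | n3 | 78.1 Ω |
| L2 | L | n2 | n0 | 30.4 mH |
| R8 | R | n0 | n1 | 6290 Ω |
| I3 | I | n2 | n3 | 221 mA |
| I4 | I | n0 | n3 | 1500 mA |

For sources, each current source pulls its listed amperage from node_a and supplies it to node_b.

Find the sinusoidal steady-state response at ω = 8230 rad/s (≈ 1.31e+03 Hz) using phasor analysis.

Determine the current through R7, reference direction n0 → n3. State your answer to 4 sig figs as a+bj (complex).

-0.5208-0.007766j A

Apply KCL at each of the 4 non-ground nodes and solve the resulting linear system.
Node n1: branches {R2, L1, R3, R4, R6, R8} → V_1 = 36.55-0.3223j
Node n2: branches {I1, C2, R6, L2, I3} → V_2 = -0.0003430+0.7010j
Node n3: branches {R1, C1, R2, C3, R5, R7, I3, I4} → V_3 = 40.67+0.6065j
Node n4: branches {C1, L1, C3, R3, I2, R5} → V_4 = 41.09+0.5126j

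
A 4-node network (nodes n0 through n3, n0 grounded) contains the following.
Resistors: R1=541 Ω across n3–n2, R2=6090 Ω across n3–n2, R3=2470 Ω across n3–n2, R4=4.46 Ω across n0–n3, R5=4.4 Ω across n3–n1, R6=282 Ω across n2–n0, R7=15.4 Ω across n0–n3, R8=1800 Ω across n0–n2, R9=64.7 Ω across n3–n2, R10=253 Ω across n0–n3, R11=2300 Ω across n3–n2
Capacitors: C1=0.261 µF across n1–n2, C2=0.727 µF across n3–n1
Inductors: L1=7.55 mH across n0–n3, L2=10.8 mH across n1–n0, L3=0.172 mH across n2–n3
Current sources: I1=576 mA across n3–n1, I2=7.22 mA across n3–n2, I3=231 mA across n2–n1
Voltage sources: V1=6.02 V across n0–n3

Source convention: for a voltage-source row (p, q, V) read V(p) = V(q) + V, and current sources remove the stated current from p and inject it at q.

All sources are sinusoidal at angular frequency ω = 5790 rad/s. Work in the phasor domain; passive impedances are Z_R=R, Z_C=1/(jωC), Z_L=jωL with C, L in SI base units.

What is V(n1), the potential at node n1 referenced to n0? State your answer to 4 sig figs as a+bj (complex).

-2.456-0.2626j V

Element admittances at ω=5790 rad/s:
  Y(R1) = 0.001848+0.000j S between n3,n2
  Y(C1) = 0.000+0.001511j S between n1,n2
  Y(R2) = 0.0001642+0.000j S between n3,n2
  Y(R3) = 0.0004049+0.000j S between n3,n2
  Y(L1) = 0.000-0.02288j S between n0,n3
  Y(R4) = 0.2242+0.000j S between n0,n3
  Y(L2) = 0.000-0.01599j S between n1,n0
  Y(R5) = 0.2273+0.000j S between n3,n1
  Y(R6) = 0.003546+0.000j S between n2,n0
  Y(R7) = 0.06494+0.000j S between n0,n3
  Y(R8) = 0.0005556+0.000j S between n0,n2
  Y(C2) = 0.000+0.004209j S between n3,n1
  I1: injects 0.576 A into n1 (from n3)
  Y(R9) = 0.01546+0.000j S between n3,n2
  Y(L3) = 0.000-1.004j S between n2,n3
  Y(R10) = 0.003953+0.000j S between n0,n3
  I2: injects 0.00722 A into n2 (from n3)
  Y(R11) = 0.0004348+0.000j S between n3,n2
  I3: injects 0.231 A into n1 (from n2)
  V1: constraint V(n0)−V(n3) = 6.02
Assemble and solve the 4×4 MNA system:
  V(n1)=-2.456-0.2626j  V(n2)=-6.030-0.1980j  V(n3)=-6.020+0.000j
  i(V1)=-1.793+0.1762j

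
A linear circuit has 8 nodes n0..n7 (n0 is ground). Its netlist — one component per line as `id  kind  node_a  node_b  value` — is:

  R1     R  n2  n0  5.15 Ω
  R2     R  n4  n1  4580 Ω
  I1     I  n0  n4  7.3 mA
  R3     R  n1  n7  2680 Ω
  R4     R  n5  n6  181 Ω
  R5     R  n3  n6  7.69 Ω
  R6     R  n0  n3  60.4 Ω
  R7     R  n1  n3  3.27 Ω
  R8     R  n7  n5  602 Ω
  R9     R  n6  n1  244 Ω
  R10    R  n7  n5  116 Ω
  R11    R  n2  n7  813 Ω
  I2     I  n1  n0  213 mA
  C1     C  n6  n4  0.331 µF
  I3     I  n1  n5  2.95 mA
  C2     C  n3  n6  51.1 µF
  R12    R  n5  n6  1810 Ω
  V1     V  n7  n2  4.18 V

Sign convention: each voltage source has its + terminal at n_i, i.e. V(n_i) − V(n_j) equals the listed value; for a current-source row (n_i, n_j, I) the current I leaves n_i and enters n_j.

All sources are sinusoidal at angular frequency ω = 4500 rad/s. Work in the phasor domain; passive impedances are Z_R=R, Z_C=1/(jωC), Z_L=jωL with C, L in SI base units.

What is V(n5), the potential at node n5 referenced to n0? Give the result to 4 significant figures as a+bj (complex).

Element admittances at ω=4500 rad/s:
  Y(R1) = 0.1942+0.000j S between n2,n0
  Y(R2) = 0.0002183+0.000j S between n4,n1
  I1: injects 0.0073 A into n4 (from n0)
  Y(R3) = 0.0003731+0.000j S between n1,n7
  Y(R4) = 0.005525+0.000j S between n5,n6
  Y(R5) = 0.1300+0.000j S between n3,n6
  Y(R6) = 0.01656+0.000j S between n0,n3
  Y(R7) = 0.3058+0.000j S between n1,n3
  Y(R8) = 0.001661+0.000j S between n7,n5
  Y(R9) = 0.004098+0.000j S between n6,n1
  Y(R10) = 0.008621+0.000j S between n7,n5
  Y(R11) = 0.001230+0.000j S between n2,n7
  I2: injects 0.213 A into n0 (from n1)
  Y(C1) = 0.000+0.001489j S between n6,n4
  I3: injects 0.00295 A into n5 (from n1)
  Y(C2) = 0.000+0.2300j S between n3,n6
  Y(R12) = 0.0005525+0.000j S between n5,n6
  V1: constraint V(n7)−V(n2) = 4.18
Assemble and solve the 8×8 MNA system:
  V(n1)=-9.899+0.02610j  V(n2)=-0.2731-0.002717j  V(n3)=-9.222+0.03187j  V(n4)=-8.401-4.825j  V(n5)=-0.7493-0.05508j  V(n6)=-9.112-0.1437j  V(n7)=3.907-0.002717j
  i(V1)=-0.05817-0.0005276j

-0.7493-0.05508j V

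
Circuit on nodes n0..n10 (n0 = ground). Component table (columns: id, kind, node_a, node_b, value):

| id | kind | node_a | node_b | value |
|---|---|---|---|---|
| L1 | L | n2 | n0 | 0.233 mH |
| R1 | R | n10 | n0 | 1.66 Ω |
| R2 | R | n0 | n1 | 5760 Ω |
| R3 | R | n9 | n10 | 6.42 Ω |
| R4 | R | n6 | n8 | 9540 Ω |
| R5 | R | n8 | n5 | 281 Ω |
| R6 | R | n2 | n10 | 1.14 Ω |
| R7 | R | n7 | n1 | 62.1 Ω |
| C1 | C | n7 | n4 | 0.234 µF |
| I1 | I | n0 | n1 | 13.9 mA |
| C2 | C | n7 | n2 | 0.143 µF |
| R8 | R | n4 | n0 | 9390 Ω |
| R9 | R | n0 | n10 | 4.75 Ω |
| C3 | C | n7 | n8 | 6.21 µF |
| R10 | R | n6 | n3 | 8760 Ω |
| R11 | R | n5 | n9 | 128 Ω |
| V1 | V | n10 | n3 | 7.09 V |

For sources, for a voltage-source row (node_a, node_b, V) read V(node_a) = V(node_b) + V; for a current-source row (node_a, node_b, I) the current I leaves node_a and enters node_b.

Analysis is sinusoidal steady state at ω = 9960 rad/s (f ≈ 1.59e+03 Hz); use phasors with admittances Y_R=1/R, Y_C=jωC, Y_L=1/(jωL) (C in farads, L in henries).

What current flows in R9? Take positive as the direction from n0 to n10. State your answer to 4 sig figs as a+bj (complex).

MNA unknowns: 10 node voltages V₁..V_10 plus 1 source current (V1)
L1: Y=0.000-0.4309j on G[2,0]
R1: Y=0.6024+0.000j on G[10,0]
R2: Y=0.0001736+0.000j on G[0,1]
R3: Y=0.1558+0.000j on G[9,10]
R4: Y=0.0001048+0.000j on G[6,8]
R5: Y=0.003559+0.000j on G[8,5]
R6: Y=0.8772+0.000j on G[2,10]
R7: Y=0.01610+0.000j on G[7,1]
C1: Y=0.000+0.002331j on G[7,4]
I1: z[0]−=0.0139, z[1]+=0.0139
C2: Y=0.000+0.001424j on G[7,2]
R8: Y=0.0001065+0.000j on G[4,0]
R9: Y=0.2105+0.000j on G[0,10]
C3: Y=0.000+0.06185j on G[7,8]
R10: Y=0.0001142+0.000j on G[6,3]
R11: Y=0.007812+0.000j on G[5,9]
V1: row V10−V3=7.09, i_V1 at 10,3
solve → V1=4.540-2.056j, V2=0.005948+0.01280j, V3=-7.081+0.003841j, V4=3.813-1.904j, V5=1.236-0.6190j, V6=-1.871-0.9176j, V7=3.726-2.078j, V8=3.803-1.921j, V9=0.06747-0.02591j, V10=0.008843+0.003841j
aux → i_V1=-0.0005947+0.0001052j

-0.001862-0.0008087j A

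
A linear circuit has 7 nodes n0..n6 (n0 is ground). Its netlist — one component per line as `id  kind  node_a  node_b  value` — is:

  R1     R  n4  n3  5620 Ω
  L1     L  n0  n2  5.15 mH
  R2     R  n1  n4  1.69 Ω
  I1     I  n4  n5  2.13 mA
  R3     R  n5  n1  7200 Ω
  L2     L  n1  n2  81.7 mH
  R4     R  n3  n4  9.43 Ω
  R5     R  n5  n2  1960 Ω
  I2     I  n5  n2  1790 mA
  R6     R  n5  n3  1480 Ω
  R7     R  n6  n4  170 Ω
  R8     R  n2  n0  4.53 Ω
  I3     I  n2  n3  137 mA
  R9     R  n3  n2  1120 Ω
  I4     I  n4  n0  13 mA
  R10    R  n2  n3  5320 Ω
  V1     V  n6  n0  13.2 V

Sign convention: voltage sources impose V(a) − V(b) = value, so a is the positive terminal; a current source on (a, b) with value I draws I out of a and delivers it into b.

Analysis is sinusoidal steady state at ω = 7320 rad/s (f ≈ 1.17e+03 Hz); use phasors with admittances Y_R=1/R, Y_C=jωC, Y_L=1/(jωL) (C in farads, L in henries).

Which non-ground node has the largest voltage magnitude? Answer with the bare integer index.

5

MNA unknowns: 6 node voltages V₁..V_6 plus 1 source current (V1)
R1: Y=0.0001779+0.000j on G[4,3]
L1: Y=0.000-0.02653j on G[0,2]
R2: Y=0.5917+0.000j on G[1,4]
I1: z[4]−=0.00213, z[5]+=0.00213
R3: Y=0.0001389+0.000j on G[5,1]
L2: Y=0.000-0.001672j on G[1,2]
R4: Y=0.1060+0.000j on G[3,4]
R5: Y=0.0005102+0.000j on G[5,2]
I2: z[5]−=1.79, z[2]+=1.79
R6: Y=0.0006757+0.000j on G[5,3]
R7: Y=0.005882+0.000j on G[6,4]
R8: Y=0.2208+0.000j on G[2,0]
I3: z[2]−=0.137, z[3]+=0.137
R9: Y=0.0008929+0.000j on G[3,2]
I4: z[4]−=0.013, z[0]+=0.013
R10: Y=0.0001880+0.000j on G[2,3]
V1: row V6−V0=13.2, i_V1 at 6,0
solve → V1=-115.6-27.50j, V2=3.234+1.112j, V3=-121.1-26.81j, V4=-115.4-27.16j, V5=-1422-16.13j, V6=13.20+0.000j
aux → i_V1=-0.7565-0.1598j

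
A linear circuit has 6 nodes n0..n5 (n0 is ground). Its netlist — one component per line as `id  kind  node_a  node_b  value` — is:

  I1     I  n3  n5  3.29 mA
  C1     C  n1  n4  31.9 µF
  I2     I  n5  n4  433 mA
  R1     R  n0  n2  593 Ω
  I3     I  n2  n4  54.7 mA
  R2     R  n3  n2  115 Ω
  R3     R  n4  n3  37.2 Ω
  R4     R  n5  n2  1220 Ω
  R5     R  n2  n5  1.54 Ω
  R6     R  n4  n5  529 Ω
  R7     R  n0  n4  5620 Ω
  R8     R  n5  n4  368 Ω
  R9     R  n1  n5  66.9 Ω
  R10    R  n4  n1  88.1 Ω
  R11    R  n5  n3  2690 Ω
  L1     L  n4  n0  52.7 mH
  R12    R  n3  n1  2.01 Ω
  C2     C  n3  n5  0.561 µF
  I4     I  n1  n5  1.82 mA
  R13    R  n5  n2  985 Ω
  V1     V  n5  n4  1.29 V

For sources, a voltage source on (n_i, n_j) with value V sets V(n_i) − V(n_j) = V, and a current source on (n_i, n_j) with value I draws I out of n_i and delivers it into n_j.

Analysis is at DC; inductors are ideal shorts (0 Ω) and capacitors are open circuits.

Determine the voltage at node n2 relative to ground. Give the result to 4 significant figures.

1.192 V

MNA unknowns: 5 node voltages V₁..V_5 plus 2 source currents (L1, V1)
I1: z[3]−=0.00329, z[5]+=0.00329
C1: Y=0.000 on G[1,4]
I2: z[5]−=0.433, z[4]+=0.433
R1: Y=0.001686 on G[0,2]
I3: z[2]−=0.0547, z[4]+=0.0547
R2: Y=0.008696 on G[3,2]
R3: Y=0.02688 on G[4,3]
R4: Y=0.0008197 on G[5,2]
R5: Y=0.6494 on G[2,5]
R6: Y=0.001890 on G[4,5]
R7: Y=0.0001779 on G[0,4]
R8: Y=0.002717 on G[5,4]
R9: Y=0.01495 on G[1,5]
R10: Y=0.01135 on G[4,1]
R11: Y=0.0003717 on G[5,3]
L1: row V4−V0=0, i_L1 at 4,0
R12: Y=0.4975 on G[3,1]
C2: Y=0.000 on G[3,5]
I4: z[1]−=0.00182, z[5]+=0.00182
R13: Y=0.001015 on G[5,2]
V1: row V5−V4=1.29, i_V1 at 5,4
solve → V1=0.4097, V2=1.192, V3=0.3963, V4=0.000, V5=1.290
aux → i_L1=-0.002011, i_V1=-0.5110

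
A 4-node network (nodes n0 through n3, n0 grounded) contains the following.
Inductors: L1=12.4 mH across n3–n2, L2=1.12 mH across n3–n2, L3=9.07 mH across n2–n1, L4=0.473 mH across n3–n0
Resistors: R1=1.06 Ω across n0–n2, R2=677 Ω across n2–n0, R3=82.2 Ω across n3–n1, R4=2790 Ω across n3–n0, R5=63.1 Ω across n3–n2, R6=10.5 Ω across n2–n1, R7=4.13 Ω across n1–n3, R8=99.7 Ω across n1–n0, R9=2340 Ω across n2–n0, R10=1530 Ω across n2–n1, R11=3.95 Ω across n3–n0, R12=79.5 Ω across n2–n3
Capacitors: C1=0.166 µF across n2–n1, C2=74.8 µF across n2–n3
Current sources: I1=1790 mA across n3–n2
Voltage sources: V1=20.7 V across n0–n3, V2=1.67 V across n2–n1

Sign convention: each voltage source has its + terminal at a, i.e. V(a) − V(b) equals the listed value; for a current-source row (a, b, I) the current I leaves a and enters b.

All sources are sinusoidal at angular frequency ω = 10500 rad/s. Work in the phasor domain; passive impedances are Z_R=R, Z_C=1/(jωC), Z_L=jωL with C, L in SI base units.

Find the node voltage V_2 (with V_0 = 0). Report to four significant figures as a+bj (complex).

MNA unknowns: 3 node voltages V₁..V_3 plus 2 source currents (V1, V2)
L1: Y=0.000-0.007680j on G[3,2]
R1: Y=0.9434+0.000j on G[0,2]
C1: Y=0.000+0.001743j on G[2,1]
R2: Y=0.001477+0.000j on G[2,0]
R3: Y=0.01217+0.000j on G[3,1]
I1: z[3]−=1.79, z[2]+=1.79
L2: Y=0.000-0.08503j on G[3,2]
L3: Y=0.000-0.01050j on G[2,1]
R4: Y=0.0003584+0.000j on G[3,0]
R5: Y=0.01585+0.000j on G[3,2]
C2: Y=0.000+0.7854j on G[2,3]
R6: Y=0.09524+0.000j on G[2,1]
R7: Y=0.2421+0.000j on G[1,3]
R8: Y=0.01003+0.000j on G[1,0]
R9: Y=0.0004274+0.000j on G[2,0]
R10: Y=0.0006536+0.000j on G[2,1]
R11: Y=0.2532+0.000j on G[3,0]
R12: Y=0.01258+0.000j on G[2,3]
L4: Y=0.000-0.2013j on G[3,0]
V1: row V0−V3=20.7, i_V1 at 0,3
V2: row V2−V1=1.67, i_V2 at 2,1
solve → V1=-8.832-7.574j, V2=-7.162-7.574j, V3=-20.70+0.000j
aux → i_V1=-12.11-3.068j, i_V2=2.769-1.987j

-7.162-7.574j V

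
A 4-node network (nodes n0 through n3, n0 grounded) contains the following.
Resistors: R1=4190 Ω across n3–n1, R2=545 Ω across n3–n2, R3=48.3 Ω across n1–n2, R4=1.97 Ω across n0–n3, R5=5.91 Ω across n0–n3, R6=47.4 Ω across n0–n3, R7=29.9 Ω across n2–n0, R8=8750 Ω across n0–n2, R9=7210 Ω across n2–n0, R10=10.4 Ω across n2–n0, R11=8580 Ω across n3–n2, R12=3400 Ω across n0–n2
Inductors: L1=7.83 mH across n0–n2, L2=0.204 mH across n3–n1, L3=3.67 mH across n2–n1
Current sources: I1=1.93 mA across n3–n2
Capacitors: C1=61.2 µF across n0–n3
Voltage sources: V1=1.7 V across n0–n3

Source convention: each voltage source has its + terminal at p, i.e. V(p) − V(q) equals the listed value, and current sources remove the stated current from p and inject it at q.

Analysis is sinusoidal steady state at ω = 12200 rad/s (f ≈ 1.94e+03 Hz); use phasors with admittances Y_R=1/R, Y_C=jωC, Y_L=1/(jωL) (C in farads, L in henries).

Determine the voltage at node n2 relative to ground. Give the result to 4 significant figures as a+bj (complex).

Apply KCL at each of the 3 non-ground nodes and solve the resulting linear system.
Node n1: branches {R1, R3, L2, L3} → V_1 = -1.630+0.07698j
Node n2: branches {R2, R3, L1, R7, R8, R9, I1, R10, L3, R11, R12} → V_2 = -0.2601+0.1928j
Node n3: branches {R1, R2, R4, R5, R6, L2, I1, R11, C1, V1} → V_3 = -1.700+0.000j
Source currents: i(V1)=-1.218-1.241j

-0.2601+0.1928j V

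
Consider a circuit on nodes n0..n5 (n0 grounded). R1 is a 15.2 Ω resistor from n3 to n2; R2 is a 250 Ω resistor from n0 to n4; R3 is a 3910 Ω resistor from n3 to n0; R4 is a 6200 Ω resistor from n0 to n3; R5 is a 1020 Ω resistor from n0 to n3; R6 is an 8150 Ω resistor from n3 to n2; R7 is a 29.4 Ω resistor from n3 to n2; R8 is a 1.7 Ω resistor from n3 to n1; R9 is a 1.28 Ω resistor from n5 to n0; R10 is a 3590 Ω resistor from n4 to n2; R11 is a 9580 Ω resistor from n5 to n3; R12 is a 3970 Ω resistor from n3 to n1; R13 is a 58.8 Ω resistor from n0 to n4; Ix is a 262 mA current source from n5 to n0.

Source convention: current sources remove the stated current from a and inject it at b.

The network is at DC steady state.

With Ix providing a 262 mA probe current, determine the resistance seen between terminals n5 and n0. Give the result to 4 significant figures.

R_eq = 1.280 Ω

Apply KCL at each of the 5 non-ground nodes and solve the resulting linear system.
Node n1: branches {R8, R12} → V_1 = -0.01971
Node n2: branches {R1, R6, R7, R10} → V_2 = -0.01965
Node n3: branches {R1, R3, R4, R5, R6, R7, R8, R11, R12} → V_3 = -0.01971
Node n4: branches {R2, R10, R13} → V_4 = -0.0002572
Node n5: branches {R9, R11, Ix} → V_5 = -0.3353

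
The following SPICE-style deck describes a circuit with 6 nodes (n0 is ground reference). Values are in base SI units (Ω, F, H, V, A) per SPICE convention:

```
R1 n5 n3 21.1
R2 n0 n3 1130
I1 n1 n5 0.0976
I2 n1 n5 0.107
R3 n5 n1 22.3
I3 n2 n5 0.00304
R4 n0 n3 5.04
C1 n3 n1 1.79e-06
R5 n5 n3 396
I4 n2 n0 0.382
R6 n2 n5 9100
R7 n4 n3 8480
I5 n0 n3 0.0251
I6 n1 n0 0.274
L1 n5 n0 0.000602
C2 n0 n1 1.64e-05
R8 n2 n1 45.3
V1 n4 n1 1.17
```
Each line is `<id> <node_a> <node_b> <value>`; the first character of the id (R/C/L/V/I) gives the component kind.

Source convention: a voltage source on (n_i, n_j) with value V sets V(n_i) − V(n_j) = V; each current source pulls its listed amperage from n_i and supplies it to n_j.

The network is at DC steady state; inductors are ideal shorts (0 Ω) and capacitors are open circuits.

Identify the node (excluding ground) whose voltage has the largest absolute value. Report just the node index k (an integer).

Apply KCL at each of the 5 non-ground nodes and solve the resulting linear system.
Node n1: branches {I1, I2, R3, C1, I6, C2, R8, V1} → V_1 = -19.12
Node n2: branches {I3, I4, R6, R8} → V_2 = -36.38
Node n3: branches {R1, R2, R4, C1, R5, R7, I5} → V_3 = 0.09218
Node n4: branches {R7, V1} → V_4 = -17.95
Node n5: branches {R1, I1, I2, R3, I3, R5, R6, L1} → V_5 = 0.000
Source currents: i(L1)=-0.6493, i(V1)=0.002128

2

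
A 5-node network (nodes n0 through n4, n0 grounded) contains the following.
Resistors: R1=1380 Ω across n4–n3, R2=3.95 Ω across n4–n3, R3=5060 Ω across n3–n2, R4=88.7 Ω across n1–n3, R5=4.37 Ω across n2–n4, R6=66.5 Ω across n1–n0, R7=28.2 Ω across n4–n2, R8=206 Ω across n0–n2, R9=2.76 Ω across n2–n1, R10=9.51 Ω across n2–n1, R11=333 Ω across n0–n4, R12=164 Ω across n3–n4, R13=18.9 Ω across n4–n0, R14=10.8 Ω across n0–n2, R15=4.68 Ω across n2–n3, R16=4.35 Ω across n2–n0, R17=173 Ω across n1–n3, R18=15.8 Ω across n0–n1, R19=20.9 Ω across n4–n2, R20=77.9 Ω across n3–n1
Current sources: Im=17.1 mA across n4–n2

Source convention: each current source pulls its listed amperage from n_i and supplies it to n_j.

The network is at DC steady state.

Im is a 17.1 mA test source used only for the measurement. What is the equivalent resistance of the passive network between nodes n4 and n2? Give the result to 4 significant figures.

Apply KCL at each of the 4 non-ground nodes and solve the resulting linear system.
Node n1: branches {R4, R6, R9, R10, R17, R18, R20} → V_1 = 0.002964
Node n2: branches {R3, R5, R7, R8, R9, R10, R14, R15, R16, R19, Im} → V_2 = 0.004528
Node n3: branches {R1, R2, R3, R4, R12, R15, R17, R20} → V_3 = -0.01372
Node n4: branches {R1, R2, R5, R7, R11, R12, R13, R19, Im} → V_4 = -0.03066

R_eq = 2.058 Ω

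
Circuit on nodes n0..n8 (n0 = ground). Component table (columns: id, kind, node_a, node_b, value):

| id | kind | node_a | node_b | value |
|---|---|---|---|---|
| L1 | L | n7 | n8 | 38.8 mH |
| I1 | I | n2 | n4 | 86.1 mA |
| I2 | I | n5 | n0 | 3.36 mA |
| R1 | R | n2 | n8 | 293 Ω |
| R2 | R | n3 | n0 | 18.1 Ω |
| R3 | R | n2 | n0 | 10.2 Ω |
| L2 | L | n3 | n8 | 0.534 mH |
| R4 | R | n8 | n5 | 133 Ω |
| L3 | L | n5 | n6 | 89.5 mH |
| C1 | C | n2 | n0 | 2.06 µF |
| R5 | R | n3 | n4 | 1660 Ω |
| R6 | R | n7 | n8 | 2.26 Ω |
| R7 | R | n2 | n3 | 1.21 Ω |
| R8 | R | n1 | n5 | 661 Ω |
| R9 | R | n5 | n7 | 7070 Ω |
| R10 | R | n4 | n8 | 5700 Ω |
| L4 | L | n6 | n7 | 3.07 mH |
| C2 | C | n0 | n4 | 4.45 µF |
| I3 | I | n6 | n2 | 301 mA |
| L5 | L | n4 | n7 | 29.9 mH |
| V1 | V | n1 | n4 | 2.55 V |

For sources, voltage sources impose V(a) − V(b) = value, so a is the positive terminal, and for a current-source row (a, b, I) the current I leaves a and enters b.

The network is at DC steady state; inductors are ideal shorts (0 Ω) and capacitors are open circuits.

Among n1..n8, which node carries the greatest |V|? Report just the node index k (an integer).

1

Apply KCL at each of the 8 non-ground nodes and solve the resulting linear system.
Node n1: branches {R8, V1} → V_1 = 2.368
Node n2: branches {I1, R1, R3, C1, R7, I3} → V_2 = 0.06850
Node n3: branches {R2, L2, R5, R7} → V_3 = -0.1824
Node n4: branches {I1, R5, R10, C2, L5, V1} → V_4 = -0.1824
Node n5: branches {I2, R4, L3, R8, R9} → V_5 = -0.1824
Node n6: branches {L3, L4, I3} → V_6 = -0.1824
Node n7: branches {L1, R6, R9, L4, L5} → V_7 = -0.1824
Node n8: branches {L1, R1, L2, R4, R6, R10} → V_8 = -0.1824
Source currents: i(L1)=-0.2183, i(L2)=0.2174, i(L3)=0.0004978, i(L4)=-0.3005, i(L5)=0.08224, i(V1)=-0.003858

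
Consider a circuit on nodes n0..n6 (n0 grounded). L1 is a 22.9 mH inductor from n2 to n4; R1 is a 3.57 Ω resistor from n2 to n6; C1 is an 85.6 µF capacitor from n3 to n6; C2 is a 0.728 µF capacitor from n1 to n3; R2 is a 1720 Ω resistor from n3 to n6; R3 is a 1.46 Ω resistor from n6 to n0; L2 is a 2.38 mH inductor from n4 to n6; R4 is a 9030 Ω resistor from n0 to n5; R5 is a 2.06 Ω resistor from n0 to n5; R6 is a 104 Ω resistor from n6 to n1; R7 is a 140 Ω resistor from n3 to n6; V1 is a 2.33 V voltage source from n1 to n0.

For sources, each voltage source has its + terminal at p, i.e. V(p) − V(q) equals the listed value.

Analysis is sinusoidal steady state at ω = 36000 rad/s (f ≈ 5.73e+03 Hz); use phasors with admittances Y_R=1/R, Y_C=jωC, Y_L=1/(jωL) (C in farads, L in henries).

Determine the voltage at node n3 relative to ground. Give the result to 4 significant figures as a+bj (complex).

Element admittances at ω=36000 rad/s:
  Y(L1) = 0.000-0.001213j S between n2,n4
  Y(R1) = 0.2801+0.000j S between n2,n6
  Y(C1) = 0.000+3.082j S between n3,n6
  Y(C2) = 0.000+0.02621j S between n1,n3
  Y(R2) = 0.0005814+0.000j S between n3,n6
  Y(R3) = 0.6849+0.000j S between n6,n0
  Y(L2) = 0.000-0.01167j S between n4,n6
  Y(R4) = 0.0001107+0.000j S between n0,n5
  Y(R5) = 0.4854+0.000j S between n0,n5
  Y(R6) = 0.009615+0.000j S between n6,n1
  Y(R7) = 0.007143+0.000j S between n3,n6
  V1: constraint V(n1)−V(n0) = 2.33
Assemble and solve the 7×7 MNA system:
  V(n1)=2.330+0.000j  V(n2)=0.03547+0.08585j  V(n3)=0.05482+0.08518j  V(n4)=0.03547+0.08585j  V(n5)=0.000+0.000j  V(n6)=0.03547+0.08585j
  i(V1)=-0.02430-0.05880j

0.05482+0.08518j V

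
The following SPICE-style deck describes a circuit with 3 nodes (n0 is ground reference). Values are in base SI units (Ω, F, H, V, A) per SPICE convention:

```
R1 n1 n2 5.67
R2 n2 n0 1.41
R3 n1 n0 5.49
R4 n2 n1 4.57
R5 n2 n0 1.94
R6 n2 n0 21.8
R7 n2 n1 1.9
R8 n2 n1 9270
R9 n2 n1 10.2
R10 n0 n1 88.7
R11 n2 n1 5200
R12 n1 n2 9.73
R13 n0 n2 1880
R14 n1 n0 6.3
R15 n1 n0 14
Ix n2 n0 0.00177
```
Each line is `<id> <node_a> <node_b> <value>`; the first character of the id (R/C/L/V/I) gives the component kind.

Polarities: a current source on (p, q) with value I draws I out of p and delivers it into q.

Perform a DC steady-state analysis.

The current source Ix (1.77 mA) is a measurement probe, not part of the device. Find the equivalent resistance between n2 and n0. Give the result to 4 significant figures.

MNA unknowns: 2 node voltages V₁..V_2
R1: Y=0.1764 on G[1,2]
R2: Y=0.7092 on G[2,0]
R3: Y=0.1821 on G[1,0]
R4: Y=0.2188 on G[2,1]
R5: Y=0.5155 on G[2,0]
R6: Y=0.04587 on G[2,0]
R7: Y=0.5263 on G[2,1]
R8: Y=0.0001079 on G[2,1]
R9: Y=0.09804 on G[2,1]
R10: Y=0.01127 on G[0,1]
R11: Y=0.0001923 on G[2,1]
R12: Y=0.1028 on G[1,2]
R13: Y=0.0005319 on G[0,2]
R14: Y=0.1587 on G[1,0]
R15: Y=0.07143 on G[1,0]
Ix: z[2]−=0.00177, z[0]+=0.00177
solve → V1=-0.0008141, V2=-0.001121

R_eq = 0.6335 Ω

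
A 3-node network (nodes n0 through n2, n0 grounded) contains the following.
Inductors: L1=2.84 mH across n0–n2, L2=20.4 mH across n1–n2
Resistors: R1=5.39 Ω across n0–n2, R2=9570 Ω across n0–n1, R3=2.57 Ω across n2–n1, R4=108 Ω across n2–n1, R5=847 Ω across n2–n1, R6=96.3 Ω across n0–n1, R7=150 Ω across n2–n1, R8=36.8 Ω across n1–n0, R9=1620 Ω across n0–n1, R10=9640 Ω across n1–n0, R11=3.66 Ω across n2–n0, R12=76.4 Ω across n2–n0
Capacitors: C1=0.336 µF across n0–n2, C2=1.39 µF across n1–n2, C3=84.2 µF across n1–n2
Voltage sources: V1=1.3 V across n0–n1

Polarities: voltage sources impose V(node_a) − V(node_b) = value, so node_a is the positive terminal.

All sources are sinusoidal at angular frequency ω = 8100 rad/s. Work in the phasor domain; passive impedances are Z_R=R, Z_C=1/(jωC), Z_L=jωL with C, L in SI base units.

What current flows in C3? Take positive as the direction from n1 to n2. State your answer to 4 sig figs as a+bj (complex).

Apply KCL at each of the 2 non-ground nodes and solve the resulting linear system.
Node n1: branches {R2, R3, R4, R5, R6, L2, R7, R8, C2, R9, R10, C3, V1} → V_1 = -1.300+0.000j
Node n2: branches {L1, R1, R3, C1, R4, R5, L2, R7, C2, C3, R11, R12} → V_2 = -0.8758-0.3727j
Source currents: i(V1)=-0.4783-0.1401j

-0.2542-0.2893j A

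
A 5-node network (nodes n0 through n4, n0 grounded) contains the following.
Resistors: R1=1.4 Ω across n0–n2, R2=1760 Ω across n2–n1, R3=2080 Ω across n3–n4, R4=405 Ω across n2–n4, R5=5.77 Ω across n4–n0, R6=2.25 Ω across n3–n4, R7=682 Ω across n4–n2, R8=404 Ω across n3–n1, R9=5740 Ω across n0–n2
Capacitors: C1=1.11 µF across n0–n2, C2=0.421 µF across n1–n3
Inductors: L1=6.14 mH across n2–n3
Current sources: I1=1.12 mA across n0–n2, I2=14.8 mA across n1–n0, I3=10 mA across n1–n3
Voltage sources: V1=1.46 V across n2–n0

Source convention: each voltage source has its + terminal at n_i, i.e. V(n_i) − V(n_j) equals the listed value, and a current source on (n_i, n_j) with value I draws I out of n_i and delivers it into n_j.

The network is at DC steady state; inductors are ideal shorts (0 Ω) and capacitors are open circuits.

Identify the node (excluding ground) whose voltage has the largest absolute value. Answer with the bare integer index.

MNA unknowns: 4 node voltages V₁..V_4 plus 2 source currents (L1, V1)
R1: Y=0.7143 on G[0,2]
C1: Y=0.000 on G[0,2]
C2: Y=0.000 on G[1,3]
L1: row V2−V3=0, i_L1 at 2,3
R2: Y=0.0005682 on G[2,1]
R3: Y=0.0004808 on G[3,4]
I1: z[0]−=0.00112, z[2]+=0.00112
R4: Y=0.002469 on G[2,4]
R5: Y=0.1733 on G[4,0]
R6: Y=0.4444 on G[3,4]
R7: Y=0.001466 on G[4,2]
I2: z[1]−=0.0148, z[0]+=0.0148
I3: z[1]−=0.01, z[3]+=0.01
R8: Y=0.002475 on G[3,1]
R9: Y=0.0001742 on G[0,2]
V1: row V2−V0=1.46, i_V1 at 2,0
solve → V1=-6.689, V2=1.460, V3=1.460, V4=1.053
aux → i_L1=0.1911, i_V1=-1.239

1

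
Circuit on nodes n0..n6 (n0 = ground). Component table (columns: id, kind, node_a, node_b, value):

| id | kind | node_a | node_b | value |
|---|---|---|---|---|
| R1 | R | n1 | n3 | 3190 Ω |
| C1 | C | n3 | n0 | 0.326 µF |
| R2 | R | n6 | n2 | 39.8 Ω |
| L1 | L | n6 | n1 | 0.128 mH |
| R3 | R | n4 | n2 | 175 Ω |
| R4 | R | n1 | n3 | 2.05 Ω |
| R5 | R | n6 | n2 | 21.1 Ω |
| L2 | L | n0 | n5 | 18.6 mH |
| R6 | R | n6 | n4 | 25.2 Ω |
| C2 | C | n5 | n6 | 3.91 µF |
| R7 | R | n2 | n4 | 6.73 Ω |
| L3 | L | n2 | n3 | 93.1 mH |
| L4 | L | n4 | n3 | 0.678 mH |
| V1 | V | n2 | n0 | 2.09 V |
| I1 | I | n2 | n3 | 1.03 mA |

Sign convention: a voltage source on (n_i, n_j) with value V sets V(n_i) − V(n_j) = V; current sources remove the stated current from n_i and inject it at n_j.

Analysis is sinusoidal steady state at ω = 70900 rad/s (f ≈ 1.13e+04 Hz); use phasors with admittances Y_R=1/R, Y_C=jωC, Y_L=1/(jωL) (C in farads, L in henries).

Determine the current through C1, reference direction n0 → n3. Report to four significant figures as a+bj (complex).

Apply KCL at each of the 6 non-ground nodes and solve the resulting linear system.
Node n1: branches {R1, L1, R4} → V_1 = 2.479-0.4927j
Node n2: branches {R2, R3, R5, R7, L3, V1, I1} → V_2 = 2.090+0.000j
Node n3: branches {R1, C1, R4, L3, L4, I1} → V_3 = 2.473-0.5909j
Node n4: branches {R3, R6, R7, L4} → V_4 = 2.033-0.1421j
Node n5: branches {L2, C2} → V_5 = 2.050-0.4649j
Node n6: branches {R2, L1, R5, R6, C2} → V_6 = 2.044-0.4636j
Source currents: i(V1)=-0.01330-0.05560j

-0.01366-0.05715j A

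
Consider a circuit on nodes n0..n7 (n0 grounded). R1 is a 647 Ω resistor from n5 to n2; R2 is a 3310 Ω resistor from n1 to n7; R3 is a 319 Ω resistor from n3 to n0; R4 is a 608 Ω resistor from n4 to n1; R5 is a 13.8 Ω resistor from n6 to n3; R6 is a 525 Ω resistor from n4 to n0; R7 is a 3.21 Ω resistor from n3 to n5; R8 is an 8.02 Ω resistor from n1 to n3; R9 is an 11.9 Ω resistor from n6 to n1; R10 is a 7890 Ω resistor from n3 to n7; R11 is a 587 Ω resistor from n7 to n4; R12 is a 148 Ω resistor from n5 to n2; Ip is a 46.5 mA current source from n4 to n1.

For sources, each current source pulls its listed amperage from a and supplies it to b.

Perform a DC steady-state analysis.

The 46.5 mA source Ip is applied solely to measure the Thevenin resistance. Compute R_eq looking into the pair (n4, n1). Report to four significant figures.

R_eq = 316.2 Ω

MNA unknowns: 7 node voltages V₁..V_7
R1: Y=0.001546 on G[5,2]
R2: Y=0.0003021 on G[1,7]
R3: Y=0.003135 on G[3,0]
R4: Y=0.001645 on G[4,1]
R5: Y=0.07246 on G[6,3]
R6: Y=0.001905 on G[4,0]
R7: Y=0.3115 on G[3,5]
R8: Y=0.1247 on G[1,3]
R9: Y=0.08403 on G[6,1]
R10: Y=0.0001267 on G[3,7]
R11: Y=0.001704 on G[7,4]
R12: Y=0.006757 on G[5,2]
Ip: z[4]−=0.0465, z[1]+=0.0465
solve → V1=5.629, V2=5.515, V3=5.515, V4=-9.076, V5=5.515, V6=5.576, V7=-6.125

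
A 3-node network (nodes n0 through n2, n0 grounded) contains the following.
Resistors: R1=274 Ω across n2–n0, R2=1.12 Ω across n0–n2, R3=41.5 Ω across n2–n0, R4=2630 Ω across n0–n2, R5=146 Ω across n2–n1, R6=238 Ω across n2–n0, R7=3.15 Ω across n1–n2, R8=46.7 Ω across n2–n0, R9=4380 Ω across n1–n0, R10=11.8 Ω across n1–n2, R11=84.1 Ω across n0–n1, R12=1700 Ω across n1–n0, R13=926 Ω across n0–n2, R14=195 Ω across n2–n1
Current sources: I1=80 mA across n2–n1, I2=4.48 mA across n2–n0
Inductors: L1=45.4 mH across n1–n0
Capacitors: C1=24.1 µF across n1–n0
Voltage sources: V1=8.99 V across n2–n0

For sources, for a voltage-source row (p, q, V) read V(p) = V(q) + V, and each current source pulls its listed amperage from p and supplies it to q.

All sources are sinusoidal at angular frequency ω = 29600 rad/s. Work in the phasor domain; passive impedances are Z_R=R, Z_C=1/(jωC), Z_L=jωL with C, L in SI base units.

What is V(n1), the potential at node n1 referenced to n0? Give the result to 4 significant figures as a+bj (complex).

2.353-3.928j V

Element admittances at ω=29600 rad/s:
  Y(R1) = 0.003650+0.000j S between n2,n0
  Y(R2) = 0.8929+0.000j S between n0,n2
  Y(R3) = 0.02410+0.000j S between n2,n0
  Y(R4) = 0.0003802+0.000j S between n0,n2
  Y(R5) = 0.006849+0.000j S between n2,n1
  Y(R6) = 0.004202+0.000j S between n2,n0
  Y(R7) = 0.3175+0.000j S between n1,n2
  I1: injects 0.08 A into n1 (from n2)
  Y(L1) = 0.000-0.0007441j S between n1,n0
  Y(R8) = 0.02141+0.000j S between n2,n0
  Y(R9) = 0.0002283+0.000j S between n1,n0
  Y(R10) = 0.08475+0.000j S between n1,n2
  Y(R11) = 0.01189+0.000j S between n0,n1
  Y(R12) = 0.0005882+0.000j S between n1,n0
  Y(R13) = 0.001080+0.000j S between n0,n2
  Y(C1) = 0.000+0.7134j S between n1,n0
  Y(R14) = 0.005128+0.000j S between n2,n1
  I2: injects 0.00448 A into n0 (from n2)
  V1: constraint V(n2)−V(n0) = 8.99
Assemble and solve the 3×3 MNA system:
  V(n1)=2.353-3.928j  V(n2)=8.990+0.000j
  i(V1)=-11.35-1.627j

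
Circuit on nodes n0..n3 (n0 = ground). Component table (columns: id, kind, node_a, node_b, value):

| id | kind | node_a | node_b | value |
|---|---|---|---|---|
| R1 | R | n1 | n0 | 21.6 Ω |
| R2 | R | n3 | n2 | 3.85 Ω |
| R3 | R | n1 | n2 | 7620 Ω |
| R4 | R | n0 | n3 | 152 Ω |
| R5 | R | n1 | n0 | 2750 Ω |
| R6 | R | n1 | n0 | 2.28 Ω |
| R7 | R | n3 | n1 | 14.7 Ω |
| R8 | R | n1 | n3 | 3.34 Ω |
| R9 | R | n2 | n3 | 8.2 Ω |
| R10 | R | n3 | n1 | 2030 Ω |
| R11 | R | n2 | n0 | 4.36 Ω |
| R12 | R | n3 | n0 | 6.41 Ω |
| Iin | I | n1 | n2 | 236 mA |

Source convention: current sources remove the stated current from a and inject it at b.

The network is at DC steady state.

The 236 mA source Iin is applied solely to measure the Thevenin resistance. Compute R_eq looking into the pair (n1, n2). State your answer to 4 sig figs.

Apply KCL at each of the 3 non-ground nodes and solve the resulting linear system.
Node n1: branches {R1, R3, R5, R6, R7, R8, R10, Iin} → V_1 = -0.2383
Node n2: branches {R2, R3, R9, R11, Iin} → V_2 = 0.4414
Node n3: branches {R2, R4, R7, R8, R9, R10, R12} → V_3 = 0.08858

R_eq = 2.880 Ω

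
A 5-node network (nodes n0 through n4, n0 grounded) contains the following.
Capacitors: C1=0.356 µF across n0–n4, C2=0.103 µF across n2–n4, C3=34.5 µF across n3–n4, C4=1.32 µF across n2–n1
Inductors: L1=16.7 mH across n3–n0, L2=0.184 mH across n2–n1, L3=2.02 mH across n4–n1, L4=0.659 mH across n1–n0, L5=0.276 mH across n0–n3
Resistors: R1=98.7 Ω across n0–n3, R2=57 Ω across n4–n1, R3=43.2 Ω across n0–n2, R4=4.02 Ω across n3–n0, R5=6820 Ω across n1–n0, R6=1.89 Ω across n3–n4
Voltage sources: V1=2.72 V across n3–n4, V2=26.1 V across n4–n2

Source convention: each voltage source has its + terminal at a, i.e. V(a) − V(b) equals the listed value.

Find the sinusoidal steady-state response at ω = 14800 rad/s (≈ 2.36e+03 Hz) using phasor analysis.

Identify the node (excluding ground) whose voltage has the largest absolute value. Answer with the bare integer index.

2

Element admittances at ω=14800 rad/s:
  Y(C1) = 0.000+0.005269j S between n0,n4
  Y(C2) = 0.000+0.001524j S between n2,n4
  Y(L1) = 0.000-0.004046j S between n3,n0
  Y(R1) = 0.01013+0.000j S between n0,n3
  Y(C3) = 0.000+0.5106j S between n3,n4
  Y(R2) = 0.01754+0.000j S between n4,n1
  Y(L2) = 0.000-0.3672j S between n2,n1
  Y(C4) = 0.000+0.01954j S between n2,n1
  Y(R3) = 0.02315+0.000j S between n0,n2
  Y(R4) = 0.2488+0.000j S between n3,n0
  Y(L3) = 0.000-0.03345j S between n4,n1
  Y(R5) = 0.0001466+0.000j S between n1,n0
  Y(L4) = 0.000-0.1025j S between n1,n0
  Y(L5) = 0.000-0.2448j S between n0,n3
  Y(R6) = 0.5291+0.000j S between n3,n4
  V1: constraint V(n3)−V(n4) = 2.72
  V2: constraint V(n4)−V(n2) = 26.1
Assemble and solve the 6×6 MNA system:
  V(n1)=-17.20-1.029j  V(n2)=-24.18-2.193j  V(n3)=4.643-2.193j  V(n4)=1.923-2.193j
  i(V1)=-2.095+0.3344j  i(V2)=-0.9644+2.334j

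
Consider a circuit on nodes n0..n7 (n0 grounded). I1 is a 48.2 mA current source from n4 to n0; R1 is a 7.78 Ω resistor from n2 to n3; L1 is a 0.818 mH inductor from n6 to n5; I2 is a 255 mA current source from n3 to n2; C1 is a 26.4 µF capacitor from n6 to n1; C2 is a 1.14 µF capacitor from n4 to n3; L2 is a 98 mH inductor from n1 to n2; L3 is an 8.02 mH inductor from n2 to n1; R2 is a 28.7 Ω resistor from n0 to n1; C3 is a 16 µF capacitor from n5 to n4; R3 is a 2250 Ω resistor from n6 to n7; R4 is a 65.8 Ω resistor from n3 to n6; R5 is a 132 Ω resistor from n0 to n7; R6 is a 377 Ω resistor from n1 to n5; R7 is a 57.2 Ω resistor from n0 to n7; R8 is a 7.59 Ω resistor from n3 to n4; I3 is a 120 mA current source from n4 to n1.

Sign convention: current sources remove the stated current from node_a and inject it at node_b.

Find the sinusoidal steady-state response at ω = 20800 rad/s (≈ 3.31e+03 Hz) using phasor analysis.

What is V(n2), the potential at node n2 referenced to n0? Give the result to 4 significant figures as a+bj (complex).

Apply KCL at each of the 7 non-ground nodes and solve the resulting linear system.
Node n1: branches {C1, L2, L3, R2, R6, I3} → V_1 = -1.367-0.003521j
Node n2: branches {R1, I2, L2, L3} → V_2 = 0.2545-1.469j
Node n3: branches {R1, I2, C2, R4, R8} → V_3 = -1.803-1.550j
Node n4: branches {I1, C2, C3, R8, I3} → V_4 = -1.976-1.810j
Node n5: branches {L1, C3, R6} → V_5 = -2.091-2.266j
Node n6: branches {L1, C1, R3, R4} → V_6 = -1.337+0.2809j
Node n7: branches {R3, R5, R7} → V_7 = -0.02330+0.004896j

0.2545-1.469j V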